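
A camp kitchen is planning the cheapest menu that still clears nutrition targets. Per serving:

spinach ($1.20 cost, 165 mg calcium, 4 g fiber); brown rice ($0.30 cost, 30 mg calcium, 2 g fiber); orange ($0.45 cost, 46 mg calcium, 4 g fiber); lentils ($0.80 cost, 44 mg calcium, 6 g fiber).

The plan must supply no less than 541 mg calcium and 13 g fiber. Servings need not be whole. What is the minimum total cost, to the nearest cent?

$3.93

Check every corner: each single food scaled to meet both minima, and each pair solved so both constraints bind.
spinach only: max(541/165, 13/4) = 3.279 servings → $3.93.
brown rice only: max(541/30, 13/2) = 18.03 servings → $5.41.
orange only: max(541/46, 13/4) = 11.76 servings → $5.29.
lentils only: max(541/44, 13/6) = 12.3 servings → $9.84.
spinach + brown rice: intersection lies outside the first quadrant.
spinach + orange with both targets exact would need a negative amount; discard.
spinach + lentils: intersection lies outside the first quadrant.
brown rice + orange with both targets exact would need a negative amount; discard.
brown rice + lentils with both targets exact would need a negative amount; discard.
orange + lentils: the both-tight solution has a negative serving — not a feasible corner.
The minimum over all feasible corners is $3.93.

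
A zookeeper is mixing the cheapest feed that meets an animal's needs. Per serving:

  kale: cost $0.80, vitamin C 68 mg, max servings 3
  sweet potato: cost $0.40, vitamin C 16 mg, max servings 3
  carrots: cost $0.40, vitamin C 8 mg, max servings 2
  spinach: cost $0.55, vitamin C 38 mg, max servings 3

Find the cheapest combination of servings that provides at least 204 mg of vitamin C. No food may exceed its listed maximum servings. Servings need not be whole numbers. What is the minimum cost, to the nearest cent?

$2.40

Cost per mg of vitamin C: kale $0.0118, spinach $0.0145, sweet potato $0.0250, carrots $0.0500.
Take 3 servings of kale: +204.0 mg vitamin C for $2.40 (total $2.40, still need 0.0 mg).
Greedy by cheapest-per-mg is optimal for a single linear constraint, so the minimum cost is $2.40.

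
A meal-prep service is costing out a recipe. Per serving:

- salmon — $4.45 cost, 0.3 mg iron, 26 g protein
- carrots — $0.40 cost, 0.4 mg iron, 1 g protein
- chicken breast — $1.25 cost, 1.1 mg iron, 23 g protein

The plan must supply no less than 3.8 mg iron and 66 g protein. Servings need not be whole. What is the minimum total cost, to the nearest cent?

$4.22

Two binding constraints pin down two serving amounts, so the optimal mix uses at most two foods. The candidates are each food alone (scaled to the tighter of iron/protein) and each pair with both constraints tight.
salmon only: max(3.8/0.3, 66/26) = 12.67 servings → $56.37.
carrots only: max(3.8/0.4, 66/1) = 66 servings → $26.40.
chicken breast only: max(3.8/1.1, 66/23) = 3.455 servings → $4.32.
salmon + carrots with both tight: 2.238 servings and 7.822 servings → $13.09.
salmon + chicken breast with both targets exact would need a negative amount; discard.
carrots + chicken breast with both tight: 1.827 servings and 2.79 servings → $4.22.
The minimum over all feasible corners is $4.22.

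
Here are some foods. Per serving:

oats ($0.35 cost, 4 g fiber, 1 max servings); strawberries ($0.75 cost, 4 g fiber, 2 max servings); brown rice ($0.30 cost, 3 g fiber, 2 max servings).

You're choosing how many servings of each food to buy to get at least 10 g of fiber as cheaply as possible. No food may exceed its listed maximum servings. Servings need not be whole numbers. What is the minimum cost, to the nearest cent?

Cost per g of fiber: oats $0.0875, brown rice $0.1000, strawberries $0.1875.
Take 1 serving of oats: +4.0 g fiber for $0.35 (total $0.35, still need 6.0 g).
Take 2 servings of brown rice: +6.0 g fiber for $0.60 (total $0.95, still need 0.0 g).
Greedy by cheapest-per-g is optimal for a single linear constraint, so the minimum cost is $0.95.

$0.95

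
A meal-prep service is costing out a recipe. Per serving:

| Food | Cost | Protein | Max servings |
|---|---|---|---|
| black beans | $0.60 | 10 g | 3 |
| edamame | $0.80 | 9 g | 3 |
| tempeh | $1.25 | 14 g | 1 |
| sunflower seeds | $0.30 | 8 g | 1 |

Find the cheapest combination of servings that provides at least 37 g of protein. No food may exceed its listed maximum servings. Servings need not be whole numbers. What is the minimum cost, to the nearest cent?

Cost per g of protein: sunflower seeds $0.0375, black beans $0.0600, edamame $0.0889, tempeh $0.0893.
Take 1 serving of sunflower seeds: +8.0 g protein for $0.30 (total $0.30, still need 29.0 g).
Take 2.9 servings of black beans: +29.0 g protein for $1.74 (total $2.04, still need 0.0 g).
Filling from the cheapest source first is optimal under one linear minimum: $2.04.

$2.04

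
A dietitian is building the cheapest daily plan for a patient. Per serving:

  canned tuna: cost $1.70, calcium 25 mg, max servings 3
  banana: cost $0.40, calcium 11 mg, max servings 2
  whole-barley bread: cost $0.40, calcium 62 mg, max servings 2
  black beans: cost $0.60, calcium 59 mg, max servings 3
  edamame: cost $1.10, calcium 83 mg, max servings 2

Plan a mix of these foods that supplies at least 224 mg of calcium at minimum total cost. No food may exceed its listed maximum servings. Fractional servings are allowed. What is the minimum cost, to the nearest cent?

$1.82

Cost per mg of calcium: whole-barley bread $0.0065, black beans $0.0102, edamame $0.0133, banana $0.0364, canned tuna $0.0680.
Take 2 servings of whole-barley bread: +124.0 mg calcium for $0.80 (total $0.80, still need 100.0 mg).
Take 1.695 servings of black beans: +100.0 mg calcium for $1.02 (total $1.82, still need 0.0 mg).
Greedy by cheapest-per-mg is optimal for a single linear constraint, so the minimum cost is $1.82.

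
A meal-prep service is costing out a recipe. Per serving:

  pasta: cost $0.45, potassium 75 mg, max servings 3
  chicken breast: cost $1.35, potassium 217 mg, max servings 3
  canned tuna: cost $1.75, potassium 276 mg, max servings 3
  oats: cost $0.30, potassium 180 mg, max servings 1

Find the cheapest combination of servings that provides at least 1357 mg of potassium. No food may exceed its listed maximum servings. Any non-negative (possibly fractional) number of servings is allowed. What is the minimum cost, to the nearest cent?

$7.61

Cost per mg of potassium: oats $0.0017, pasta $0.0060, chicken breast $0.0062, canned tuna $0.0063.
Take 1 serving of oats: +180.0 mg potassium for $0.30 (total $0.30, still need 1177.0 mg).
Take 3 servings of pasta: +225.0 mg potassium for $1.35 (total $1.65, still need 952.0 mg).
Take 3 servings of chicken breast: +651.0 mg potassium for $4.05 (total $5.70, still need 301.0 mg).
Take 1.091 servings of canned tuna: +301.0 mg potassium for $1.91 (total $7.61, still need 0.0 mg).
Filling from the cheapest source first is optimal under one linear minimum: $7.61.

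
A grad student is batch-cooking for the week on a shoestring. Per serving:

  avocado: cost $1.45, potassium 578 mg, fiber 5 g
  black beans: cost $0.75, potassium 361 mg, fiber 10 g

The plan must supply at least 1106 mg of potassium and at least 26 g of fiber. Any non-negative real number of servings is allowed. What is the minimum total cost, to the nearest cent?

avocado only: max(1106/578, 26/5) = 5.2 servings → $7.54.
black beans only: max(1106/361, 26/10) = 3.064 servings → $2.30.
avocado + black beans with both tight: 0.4211 servings and 2.389 servings → $2.40.
The minimum over all feasible corners is $2.30.

$2.30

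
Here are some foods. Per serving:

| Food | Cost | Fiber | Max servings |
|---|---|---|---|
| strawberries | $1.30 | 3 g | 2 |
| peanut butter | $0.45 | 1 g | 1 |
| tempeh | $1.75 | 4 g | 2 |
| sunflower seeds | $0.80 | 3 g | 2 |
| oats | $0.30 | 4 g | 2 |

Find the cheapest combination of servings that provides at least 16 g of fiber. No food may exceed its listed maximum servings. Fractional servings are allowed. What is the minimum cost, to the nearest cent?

$3.07

Cost per g of fiber: oats $0.0750, sunflower seeds $0.2667, strawberries $0.4333, tempeh $0.4375, peanut butter $0.4500.
Take 2 servings of oats: +8.0 g fiber for $0.60 (total $0.60, still need 8.0 g).
Take 2 servings of sunflower seeds: +6.0 g fiber for $1.60 (total $2.20, still need 2.0 g).
Take 0.6667 servings of strawberries: +2.0 g fiber for $0.87 (total $3.07, still need 0.0 g).
Filling from the cheapest source first is optimal under one linear minimum: $3.07.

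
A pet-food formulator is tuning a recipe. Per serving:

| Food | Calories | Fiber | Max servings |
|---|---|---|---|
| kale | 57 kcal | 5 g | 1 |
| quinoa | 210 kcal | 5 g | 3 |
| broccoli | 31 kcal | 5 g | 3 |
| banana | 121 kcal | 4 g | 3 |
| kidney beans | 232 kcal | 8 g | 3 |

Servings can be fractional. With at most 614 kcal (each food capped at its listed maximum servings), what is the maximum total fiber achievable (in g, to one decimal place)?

Fiber per kcal: broccoli 0.1613, kale 0.08772, kidney beans 0.03448, banana 0.03306, quinoa 0.02381.
Take 3 servings of broccoli: uses 93 kcal, +15.0 g fiber (running total 15.0 g).
Take 1 serving of kale: uses 57 kcal, +5.0 g fiber (running total 20.0 g).
Take 2 servings of kidney beans: uses 464 kcal, +16.0 g fiber (running total 36.0 g).
Filling greedily by fiber-per-kcal is optimal for one linear limit, giving 36.0 g.

36.0 g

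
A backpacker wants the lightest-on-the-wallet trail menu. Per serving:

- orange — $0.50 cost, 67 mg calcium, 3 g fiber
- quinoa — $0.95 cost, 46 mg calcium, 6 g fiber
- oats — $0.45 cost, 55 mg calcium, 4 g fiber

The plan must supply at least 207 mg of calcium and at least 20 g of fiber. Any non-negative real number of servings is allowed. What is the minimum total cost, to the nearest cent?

$2.25

Compare the cost at each extreme point of the feasible region.
orange only: max(207/67, 20/3) = 6.667 servings → $3.33.
quinoa only: max(207/46, 20/6) = 4.5 servings → $4.28.
oats only: max(207/55, 20/4) = 5 servings → $2.25.
orange + quinoa with both tight: 1.22 servings and 2.723 servings → $3.20.
orange + oats with both targets exact would need a negative amount; discard.
quinoa + oats with both tight: 1.863 servings and 2.205 servings → $2.76.
So the least-cost plan costs $2.25.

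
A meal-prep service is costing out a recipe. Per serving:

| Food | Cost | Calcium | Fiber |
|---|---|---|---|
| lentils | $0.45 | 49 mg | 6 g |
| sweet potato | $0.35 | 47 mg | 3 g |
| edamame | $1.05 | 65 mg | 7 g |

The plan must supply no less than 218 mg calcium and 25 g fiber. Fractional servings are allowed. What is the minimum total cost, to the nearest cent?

$1.95

For a min-cost LP with two ≥-constraints, a basic feasible solution has at most two positive variables.
lentils only: max(218/49, 25/6) = 4.449 servings → $2.00.
sweet potato only: max(218/47, 25/3) = 8.333 servings → $2.92.
edamame only: max(218/65, 25/7) = 3.571 servings → $3.75.
lentils + sweet potato with both tight: 3.859 servings and 0.6148 servings → $1.95.
lentils + edamame with both tight: 2.106 servings and 1.766 servings → $2.80.
sweet potato + edamame: the both-tight solution has a negative serving — not a feasible corner.
Cheapest feasible corner: $1.95.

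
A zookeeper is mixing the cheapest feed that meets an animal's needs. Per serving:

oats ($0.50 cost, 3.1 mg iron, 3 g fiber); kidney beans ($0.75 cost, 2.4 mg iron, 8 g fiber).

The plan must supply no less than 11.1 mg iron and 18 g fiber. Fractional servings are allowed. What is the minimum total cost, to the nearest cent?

$2.25

The cheapest plan sits at a corner of the feasible region — with two constraints it uses at most two foods.
oats only: max(11.1/3.1, 18/3) = 6 servings → $3.00.
kidney beans only: max(11.1/2.4, 18/8) = 4.625 servings → $3.47.
oats + kidney beans with both tight: 2.591 servings and 1.278 servings → $2.25.
Cheapest feasible corner: $2.25.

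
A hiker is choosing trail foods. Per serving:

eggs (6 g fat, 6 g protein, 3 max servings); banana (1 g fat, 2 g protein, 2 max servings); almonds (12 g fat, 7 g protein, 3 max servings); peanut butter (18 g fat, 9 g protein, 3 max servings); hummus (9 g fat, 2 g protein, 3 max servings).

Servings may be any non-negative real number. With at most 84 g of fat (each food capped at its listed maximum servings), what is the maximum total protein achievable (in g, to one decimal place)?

Protein per g fat: banana 2, eggs 1, almonds 0.5833, peanut butter 0.5, hummus 0.2222.
Take 2 servings of banana: uses 2 g fat, +4.0 g protein (running total 4.0 g).
Take 3 servings of eggs: uses 18 g fat, +18.0 g protein (running total 22.0 g).
Take 3 servings of almonds: uses 36 g fat, +21.0 g protein (running total 43.0 g).
Take 1.556 servings of peanut butter: uses 28 g fat, +14.0 g protein (running total 57.0 g).
Filling greedily by protein-per-g fat is optimal for one linear limit, giving 57.0 g.

57.0 g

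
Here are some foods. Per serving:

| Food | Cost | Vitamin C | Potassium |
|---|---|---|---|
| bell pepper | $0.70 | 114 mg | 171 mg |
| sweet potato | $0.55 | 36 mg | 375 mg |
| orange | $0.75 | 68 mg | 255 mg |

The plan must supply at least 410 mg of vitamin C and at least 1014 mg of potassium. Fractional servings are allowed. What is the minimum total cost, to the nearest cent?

$2.93

A basic optimal solution has at most two foods positive. Try each food alone and each pair with both targets met exactly.
bell pepper only: max(410/114, 1014/171) = 5.93 servings → $4.15.
sweet potato only: max(410/36, 1014/375) = 11.39 servings → $6.26.
orange only: max(410/68, 1014/255) = 6.029 servings → $4.52.
bell pepper + sweet potato with both tight: 3.204 servings and 1.243 servings → $2.93.
bell pepper + orange with both tight: 2.041 servings and 2.608 servings → $3.38.
sweet potato + orange: the both-tight solution has a negative serving — not a feasible corner.
Cheapest feasible corner: $2.93.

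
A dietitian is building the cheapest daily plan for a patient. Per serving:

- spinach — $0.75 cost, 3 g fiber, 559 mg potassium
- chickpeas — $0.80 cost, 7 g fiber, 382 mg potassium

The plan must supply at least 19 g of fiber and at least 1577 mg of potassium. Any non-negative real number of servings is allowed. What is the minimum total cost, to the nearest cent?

An LP optimum is at a vertex; with two nutrient constraints at most two foods are used. Check each candidate.
spinach only: max(19/3, 1577/559) = 6.333 servings → $4.75.
chickpeas only: max(19/7, 1577/382) = 4.128 servings → $3.30.
spinach + chickpeas with both tight: 1.366 servings and 2.129 servings → $2.73.
The minimum over all feasible corners is $2.73.

$2.73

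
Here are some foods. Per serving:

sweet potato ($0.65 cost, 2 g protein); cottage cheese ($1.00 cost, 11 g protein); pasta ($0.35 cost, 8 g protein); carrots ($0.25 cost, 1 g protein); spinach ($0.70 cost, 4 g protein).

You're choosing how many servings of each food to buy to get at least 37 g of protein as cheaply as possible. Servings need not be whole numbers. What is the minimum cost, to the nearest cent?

Cost per g of protein: pasta $0.0437, cottage cheese $0.0909, spinach $0.1750, carrots $0.2500, sweet potato $0.3250.
With no serving limits, use only pasta: 37 g / 8 g = 4.625 servings × $0.35 = $1.62.

$1.62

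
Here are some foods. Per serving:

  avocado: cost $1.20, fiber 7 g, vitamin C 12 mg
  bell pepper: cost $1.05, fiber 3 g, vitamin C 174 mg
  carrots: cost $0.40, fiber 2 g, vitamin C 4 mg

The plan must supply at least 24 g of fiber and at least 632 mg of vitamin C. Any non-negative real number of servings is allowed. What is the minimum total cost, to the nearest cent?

The cheapest plan sits at a corner of the feasible region — with two constraints it uses at most two foods.
avocado only: max(24/7, 632/12) = 52.67 servings → $63.20.
bell pepper only: max(24/3, 632/174) = 8 servings → $8.40.
carrots only: max(24/2, 632/4) = 158 servings → $63.20.
avocado + bell pepper with both tight: 1.929 servings and 3.499 servings → $5.99.
avocado + carrots: the both-tight solution has a negative serving — not a feasible corner.
bell pepper + carrots with both tight: 3.476 servings and 6.786 servings → $6.36.
So the least-cost plan costs $5.99.

$5.99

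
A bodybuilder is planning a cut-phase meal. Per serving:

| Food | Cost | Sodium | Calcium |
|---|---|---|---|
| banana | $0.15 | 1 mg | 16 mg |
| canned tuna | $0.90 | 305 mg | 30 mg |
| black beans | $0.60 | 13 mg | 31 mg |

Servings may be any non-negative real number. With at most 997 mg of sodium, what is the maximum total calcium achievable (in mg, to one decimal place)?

15952.0 mg

Calcium per mg sodium: banana 16, black beans 2.385, canned tuna 0.09836.
With no serving limits, spend the whole sodium allowance on banana: 997 mg / 1 mg × 16 mg = 15952.0 mg.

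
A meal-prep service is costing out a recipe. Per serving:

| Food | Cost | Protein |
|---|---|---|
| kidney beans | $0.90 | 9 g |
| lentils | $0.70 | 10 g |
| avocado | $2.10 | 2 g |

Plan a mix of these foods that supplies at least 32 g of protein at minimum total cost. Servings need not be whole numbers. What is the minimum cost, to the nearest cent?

Cost per g of protein: lentils $0.0700, kidney beans $0.1000, avocado $1.0500.
With no serving limits, use only lentils: 32 g / 10 g = 3.2 servings × $0.70 = $2.24.

$2.24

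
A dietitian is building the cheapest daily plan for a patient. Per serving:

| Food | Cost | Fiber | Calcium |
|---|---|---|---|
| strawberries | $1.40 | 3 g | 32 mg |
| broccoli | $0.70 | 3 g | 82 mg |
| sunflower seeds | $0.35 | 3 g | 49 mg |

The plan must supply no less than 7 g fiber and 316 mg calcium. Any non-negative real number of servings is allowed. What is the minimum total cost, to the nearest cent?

$2.26

At the optimum either one food covers both requirements or two foods hit both targets exactly; no other combination can be cheaper.
strawberries only: max(7/3, 316/32) = 9.875 servings → $13.82.
broccoli only: max(7/3, 316/82) = 3.854 servings → $2.70.
sunflower seeds only: max(7/3, 316/49) = 6.449 servings → $2.26.
strawberries + broccoli: the both-tight solution has a negative serving — not a feasible corner.
strawberries + sunflower seeds with both targets exact would need a negative amount; discard.
broccoli + sunflower seeds: the both-tight solution has a negative serving — not a feasible corner.
So the least-cost plan costs $2.26.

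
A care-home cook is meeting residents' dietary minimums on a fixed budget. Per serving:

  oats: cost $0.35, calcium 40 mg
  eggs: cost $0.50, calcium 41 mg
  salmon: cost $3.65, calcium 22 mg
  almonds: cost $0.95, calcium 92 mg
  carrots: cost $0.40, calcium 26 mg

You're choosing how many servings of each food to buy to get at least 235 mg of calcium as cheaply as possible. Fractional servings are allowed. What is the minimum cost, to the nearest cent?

$2.06

Cost per mg of calcium: oats $0.0088, almonds $0.0103, eggs $0.0122, carrots $0.0154, salmon $0.1659.
With no serving limits, use only oats: 235 mg / 40 mg = 5.875 servings × $0.35 = $2.06.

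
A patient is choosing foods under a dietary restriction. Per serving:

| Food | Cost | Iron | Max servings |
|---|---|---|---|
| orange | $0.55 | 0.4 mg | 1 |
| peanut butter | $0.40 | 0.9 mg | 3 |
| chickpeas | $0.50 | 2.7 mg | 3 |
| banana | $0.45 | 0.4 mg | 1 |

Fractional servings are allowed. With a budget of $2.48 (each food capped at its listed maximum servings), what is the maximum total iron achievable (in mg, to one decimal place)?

Iron per dollar: chickpeas 5.4, peanut butter 2.25, banana 0.8889, orange 0.7273.
Take 3 servings of chickpeas: spends $1.50, +8.1 mg iron (running total 8.1 mg).
Take 2.45 servings of peanut butter: spends $0.98, +2.2 mg iron (running total 10.3 mg).
Greedy by best ratio exhausts the cost allowance optimally: 10.3 mg.

10.3 mg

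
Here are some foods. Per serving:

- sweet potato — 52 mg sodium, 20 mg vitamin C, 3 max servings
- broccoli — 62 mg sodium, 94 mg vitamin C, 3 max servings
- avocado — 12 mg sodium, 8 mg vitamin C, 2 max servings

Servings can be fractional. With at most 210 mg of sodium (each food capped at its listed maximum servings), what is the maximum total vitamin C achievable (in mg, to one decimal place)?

Vitamin C per mg sodium: broccoli 1.516, avocado 0.6667, sweet potato 0.3846.
Take 3 servings of broccoli: uses 186 mg sodium, +282.0 mg vitamin C (running total 282.0 mg).
Take 2 servings of avocado: uses 24 mg sodium, +16.0 mg vitamin C (running total 298.0 mg).
Greedy by best ratio exhausts the sodium allowance optimally: 298.0 mg.

298.0 mg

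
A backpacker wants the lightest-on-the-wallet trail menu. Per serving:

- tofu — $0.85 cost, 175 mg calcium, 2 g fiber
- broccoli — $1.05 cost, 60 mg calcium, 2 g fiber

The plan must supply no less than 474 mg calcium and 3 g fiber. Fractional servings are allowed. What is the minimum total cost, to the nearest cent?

The cheapest plan sits at a corner of the feasible region — with two constraints it uses at most two foods.
tofu only: max(474/175, 3/2) = 2.709 servings → $2.30.
broccoli only: max(474/60, 3/2) = 7.9 servings → $8.29.
tofu + broccoli: the both-tight solution has a negative serving — not a feasible corner.
So the least-cost plan costs $2.30.

$2.30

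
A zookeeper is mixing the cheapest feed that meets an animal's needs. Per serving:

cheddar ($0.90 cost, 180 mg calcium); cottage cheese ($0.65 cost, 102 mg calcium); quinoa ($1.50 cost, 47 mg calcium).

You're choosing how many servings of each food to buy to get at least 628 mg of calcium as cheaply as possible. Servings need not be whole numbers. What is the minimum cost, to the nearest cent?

Cost per mg of calcium: cheddar $0.0050, cottage cheese $0.0064, quinoa $0.0319.
With no serving limits, use only cheddar: 628 mg / 180 mg = 3.489 servings × $0.90 = $3.14.

$3.14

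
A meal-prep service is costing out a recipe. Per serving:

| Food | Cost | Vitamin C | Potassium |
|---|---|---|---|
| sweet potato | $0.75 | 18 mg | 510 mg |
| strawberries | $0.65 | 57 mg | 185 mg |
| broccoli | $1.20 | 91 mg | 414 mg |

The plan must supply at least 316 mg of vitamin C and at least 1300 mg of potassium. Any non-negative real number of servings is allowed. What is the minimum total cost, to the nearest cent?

$3.93

Two binding constraints pin down two serving amounts, so the optimal mix uses at most two foods. The candidates are each food alone (scaled to the tighter of vitamin C/potassium) and each pair with both constraints tight.
sweet potato only: max(316/18, 1300/510) = 17.56 servings → $13.17.
strawberries only: max(316/57, 1300/185) = 7.027 servings → $4.57.
broccoli only: max(316/91, 1300/414) = 3.473 servings → $4.17.
sweet potato + strawberries with both tight: 0.6076 servings and 5.352 servings → $3.93.
sweet potato + broccoli: the both-tight solution has a negative serving — not a feasible corner.
strawberries + broccoli with both tight: 1.852 servings and 2.313 servings → $3.98.
The minimum over all feasible corners is $3.93.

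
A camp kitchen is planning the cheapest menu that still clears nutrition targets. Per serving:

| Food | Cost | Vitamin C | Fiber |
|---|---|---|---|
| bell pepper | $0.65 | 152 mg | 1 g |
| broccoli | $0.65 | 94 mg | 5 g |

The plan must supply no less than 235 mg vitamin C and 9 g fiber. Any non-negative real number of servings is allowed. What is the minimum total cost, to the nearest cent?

A basic optimal solution has at most two foods positive. Try each food alone and each pair with both targets met exactly.
bell pepper only: max(235/152, 9/1) = 9 servings → $5.85.
broccoli only: max(235/94, 9/5) = 2.5 servings → $1.62.
bell pepper + broccoli with both tight: 0.494 servings and 1.701 servings → $1.43.
The minimum over all feasible corners is $1.43.

$1.43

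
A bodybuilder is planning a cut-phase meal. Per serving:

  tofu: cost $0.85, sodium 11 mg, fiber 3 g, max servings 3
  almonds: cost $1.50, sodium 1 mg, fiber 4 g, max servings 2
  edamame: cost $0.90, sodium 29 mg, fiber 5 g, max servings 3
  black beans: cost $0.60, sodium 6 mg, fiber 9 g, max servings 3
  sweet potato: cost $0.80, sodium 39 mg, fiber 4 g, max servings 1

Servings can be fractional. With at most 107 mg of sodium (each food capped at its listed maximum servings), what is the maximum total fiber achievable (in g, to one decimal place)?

Fiber per mg sodium: almonds 4, black beans 1.5, tofu 0.2727, edamame 0.1724, sweet potato 0.1026.
Take 2 servings of almonds: uses 2 mg sodium, +8.0 g fiber (running total 8.0 g).
Take 3 servings of black beans: uses 18 mg sodium, +27.0 g fiber (running total 35.0 g).
Take 3 servings of tofu: uses 33 mg sodium, +9.0 g fiber (running total 44.0 g).
Take 1.862 servings of edamame: uses 54 mg sodium, +9.3 g fiber (running total 53.3 g).
Greedy by best ratio exhausts the sodium allowance optimally: 53.3 g.

53.3 g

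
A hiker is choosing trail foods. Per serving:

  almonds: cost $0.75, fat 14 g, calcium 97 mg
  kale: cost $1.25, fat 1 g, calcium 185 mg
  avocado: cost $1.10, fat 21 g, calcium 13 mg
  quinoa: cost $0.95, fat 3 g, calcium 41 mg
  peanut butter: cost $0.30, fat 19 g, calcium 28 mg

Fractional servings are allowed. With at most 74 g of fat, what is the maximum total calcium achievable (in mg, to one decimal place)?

13690.0 mg

Calcium per g fat: kale 185, quinoa 13.67, almonds 6.929, peanut butter 1.474, avocado 0.619.
With no serving limits, spend the whole fat allowance on kale: 74 g / 1 g × 185 mg = 13690.0 mg.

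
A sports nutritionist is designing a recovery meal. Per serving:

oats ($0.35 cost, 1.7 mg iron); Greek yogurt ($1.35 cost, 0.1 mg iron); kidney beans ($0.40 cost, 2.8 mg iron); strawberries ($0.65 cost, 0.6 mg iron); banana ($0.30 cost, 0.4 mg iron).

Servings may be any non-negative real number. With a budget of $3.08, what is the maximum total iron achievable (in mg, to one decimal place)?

Iron per dollar: kidney beans 7, oats 4.857, banana 1.333, strawberries 0.9231, Greek yogurt 0.07407.
With no serving limits, spend the whole cost allowance on kidney beans: $3.08 / $0.40 × 2.8 mg = 21.6 mg.

21.6 mg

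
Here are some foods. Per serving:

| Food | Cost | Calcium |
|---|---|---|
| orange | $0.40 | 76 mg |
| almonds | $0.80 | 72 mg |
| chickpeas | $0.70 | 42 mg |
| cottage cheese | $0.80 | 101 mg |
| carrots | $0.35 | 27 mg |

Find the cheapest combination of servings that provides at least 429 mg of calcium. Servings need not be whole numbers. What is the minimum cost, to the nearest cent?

$2.26

Cost per mg of calcium: orange $0.0053, cottage cheese $0.0079, almonds $0.0111, carrots $0.0130, chickpeas $0.0167.
With no serving limits, use only orange: 429 mg / 76 mg = 5.645 servings × $0.40 = $2.26.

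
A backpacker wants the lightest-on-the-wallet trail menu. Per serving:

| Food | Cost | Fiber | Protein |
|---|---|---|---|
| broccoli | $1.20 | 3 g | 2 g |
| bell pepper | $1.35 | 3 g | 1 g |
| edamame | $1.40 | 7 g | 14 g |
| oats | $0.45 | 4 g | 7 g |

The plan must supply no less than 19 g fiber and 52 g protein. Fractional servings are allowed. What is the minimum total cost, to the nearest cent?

$3.34

The cheapest plan sits at a corner of the feasible region — with two constraints it uses at most two foods.
broccoli only: max(19/3, 52/2) = 26 servings → $31.20.
bell pepper only: max(19/3, 52/1) = 52 servings → $70.20.
edamame only: max(19/7, 52/14) = 3.714 servings → $5.20.
oats only: max(19/4, 52/7) = 7.429 servings → $3.34.
broccoli + bell pepper with both targets exact would need a negative amount; discard.
broccoli + edamame: intersection lies outside the first quadrant.
broccoli + oats with both targets exact would need a negative amount; discard.
bell pepper + edamame: intersection lies outside the first quadrant.
bell pepper + oats: intersection lies outside the first quadrant.
edamame + oats: intersection lies outside the first quadrant.
So the least-cost plan costs $3.34.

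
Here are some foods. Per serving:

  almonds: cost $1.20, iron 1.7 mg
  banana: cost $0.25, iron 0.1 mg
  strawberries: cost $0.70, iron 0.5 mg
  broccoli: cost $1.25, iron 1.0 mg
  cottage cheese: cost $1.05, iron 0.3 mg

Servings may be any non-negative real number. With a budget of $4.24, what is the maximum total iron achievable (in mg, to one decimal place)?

6.0 mg

Iron per dollar: almonds 1.417, broccoli 0.8, strawberries 0.7143, banana 0.4, cottage cheese 0.2857.
With no serving limits, spend the whole cost allowance on almonds: $4.24 / $1.20 × 1.7 mg = 6.0 mg.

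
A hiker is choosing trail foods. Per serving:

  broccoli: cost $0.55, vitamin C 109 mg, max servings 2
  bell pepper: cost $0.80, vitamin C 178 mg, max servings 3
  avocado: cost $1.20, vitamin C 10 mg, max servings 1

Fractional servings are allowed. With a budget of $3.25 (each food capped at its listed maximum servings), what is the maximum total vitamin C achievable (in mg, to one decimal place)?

Vitamin C per dollar: bell pepper 222.5, broccoli 198.2, avocado 8.333.
Take 3 servings of bell pepper: spends $2.40, +534.0 mg vitamin C (running total 534.0 mg).
Take 1.545 servings of broccoli: spends $0.85, +168.5 mg vitamin C (running total 702.5 mg).
Filling greedily by vitamin C-per-dollar is optimal for one linear limit, giving 702.5 mg.

702.5 mg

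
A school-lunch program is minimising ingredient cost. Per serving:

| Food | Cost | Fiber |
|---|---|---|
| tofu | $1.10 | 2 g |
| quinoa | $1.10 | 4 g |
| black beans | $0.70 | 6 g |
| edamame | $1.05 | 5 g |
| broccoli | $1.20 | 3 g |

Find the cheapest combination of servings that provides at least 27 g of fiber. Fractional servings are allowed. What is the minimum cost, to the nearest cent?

$3.15

Cost per g of fiber: black beans $0.1167, edamame $0.2100, quinoa $0.2750, broccoli $0.4000, tofu $0.5500.
With no serving limits, use only black beans: 27 g / 6 g = 4.5 servings × $0.70 = $3.15.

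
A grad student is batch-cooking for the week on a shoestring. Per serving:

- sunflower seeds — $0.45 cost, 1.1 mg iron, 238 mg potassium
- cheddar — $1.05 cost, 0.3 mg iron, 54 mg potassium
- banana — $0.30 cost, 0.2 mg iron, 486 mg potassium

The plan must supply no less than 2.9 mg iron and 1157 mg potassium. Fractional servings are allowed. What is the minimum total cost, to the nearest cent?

$1.45

Compare the cost at each extreme point of the feasible region.
sunflower seeds only: max(2.9/1.1, 1157/238) = 4.861 servings → $2.19.
cheddar only: max(2.9/0.3, 1157/54) = 21.43 servings → $22.50.
banana only: max(2.9/0.2, 1157/486) = 14.5 servings → $4.35.
sunflower seeds + cheddar: intersection lies outside the first quadrant.
sunflower seeds + banana with both tight: 2.419 servings and 1.196 servings → $1.45.
cheddar + banana with both tight: 8.726 servings and 1.411 servings → $9.59.
Cheapest feasible corner: $1.45.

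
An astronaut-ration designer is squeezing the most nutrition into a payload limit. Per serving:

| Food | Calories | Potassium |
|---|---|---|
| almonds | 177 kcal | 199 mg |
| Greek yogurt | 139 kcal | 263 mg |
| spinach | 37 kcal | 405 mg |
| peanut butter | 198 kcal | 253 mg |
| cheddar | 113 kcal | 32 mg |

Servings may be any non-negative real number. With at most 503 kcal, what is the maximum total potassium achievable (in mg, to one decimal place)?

Potassium per kcal: spinach 10.95, Greek yogurt 1.892, peanut butter 1.278, almonds 1.124, cheddar 0.2832.
With no serving limits, spend the whole calories allowance on spinach: 503 kcal / 37 kcal × 405 mg = 5505.8 mg.

5505.8 mg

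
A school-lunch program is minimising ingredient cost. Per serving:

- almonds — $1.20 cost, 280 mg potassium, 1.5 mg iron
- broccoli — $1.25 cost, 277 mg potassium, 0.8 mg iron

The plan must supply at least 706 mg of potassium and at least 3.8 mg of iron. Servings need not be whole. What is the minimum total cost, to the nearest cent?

For a min-cost LP with two ≥-constraints, a basic feasible solution has at most two positive variables.
almonds only: max(706/280, 3.8/1.5) = 2.533 servings → $3.04.
broccoli only: max(706/277, 3.8/0.8) = 4.75 servings → $5.94.
almonds + broccoli: intersection lies outside the first quadrant.
Cheapest feasible corner: $3.04.

$3.04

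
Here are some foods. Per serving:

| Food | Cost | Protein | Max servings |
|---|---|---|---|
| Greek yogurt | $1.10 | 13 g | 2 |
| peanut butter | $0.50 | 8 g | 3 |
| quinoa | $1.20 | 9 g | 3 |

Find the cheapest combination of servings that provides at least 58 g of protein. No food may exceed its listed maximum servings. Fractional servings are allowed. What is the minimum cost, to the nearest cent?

$4.77

Cost per g of protein: peanut butter $0.0625, Greek yogurt $0.0846, quinoa $0.1333.
Take 3 servings of peanut butter: +24.0 g protein for $1.50 (total $1.50, still need 34.0 g).
Take 2 servings of Greek yogurt: +26.0 g protein for $2.20 (total $3.70, still need 8.0 g).
Take 0.8889 servings of quinoa: +8.0 g protein for $1.07 (total $4.77, still need 0.0 g).
Filling from the cheapest source first is optimal under one linear minimum: $4.77.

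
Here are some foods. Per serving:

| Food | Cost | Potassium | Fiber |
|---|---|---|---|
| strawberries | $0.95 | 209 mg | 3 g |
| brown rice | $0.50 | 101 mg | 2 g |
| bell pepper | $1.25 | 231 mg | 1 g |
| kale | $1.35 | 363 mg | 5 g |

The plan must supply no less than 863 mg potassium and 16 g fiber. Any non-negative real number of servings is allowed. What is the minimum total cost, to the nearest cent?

An LP optimum is at a vertex; with two nutrient constraints at most two foods are used. Check each candidate.
strawberries only: max(863/209, 16/3) = 5.333 servings → $5.07.
brown rice only: max(863/101, 16/2) = 8.545 servings → $4.27.
bell pepper only: max(863/231, 16/1) = 16 servings → $20.00.
kale only: max(863/363, 16/5) = 3.2 servings → $4.32.
strawberries + brown rice with both tight: 0.9565 servings and 6.565 servings → $4.19.
strawberries + bell pepper with both targets exact would need a negative amount; discard.
strawberries + kale: the both-tight solution has a negative serving — not a feasible corner.
brown rice + bell pepper with both tight: 7.848 servings and 0.3047 servings → $4.30.
brown rice + kale with both tight: 6.756 servings and 0.4977 servings → $4.05.
bell pepper + kale: the both-tight solution has a negative serving — not a feasible corner.
The minimum over all feasible corners is $4.05.

$4.05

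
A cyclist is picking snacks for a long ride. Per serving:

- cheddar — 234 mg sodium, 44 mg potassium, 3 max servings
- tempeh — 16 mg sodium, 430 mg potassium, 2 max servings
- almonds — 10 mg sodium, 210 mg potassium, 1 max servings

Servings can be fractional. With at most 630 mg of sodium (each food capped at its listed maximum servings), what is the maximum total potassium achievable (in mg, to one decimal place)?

1180.6 mg

Potassium per mg sodium: tempeh 26.88, almonds 21, cheddar 0.188.
Take 2 servings of tempeh: uses 32 mg sodium, +860.0 mg potassium (running total 860.0 mg).
Take 1 serving of almonds: uses 10 mg sodium, +210.0 mg potassium (running total 1070.0 mg).
Take 2.513 servings of cheddar: uses 588 mg sodium, +110.6 mg potassium (running total 1180.6 mg).
Greedy by best ratio exhausts the sodium allowance optimally: 1180.6 mg.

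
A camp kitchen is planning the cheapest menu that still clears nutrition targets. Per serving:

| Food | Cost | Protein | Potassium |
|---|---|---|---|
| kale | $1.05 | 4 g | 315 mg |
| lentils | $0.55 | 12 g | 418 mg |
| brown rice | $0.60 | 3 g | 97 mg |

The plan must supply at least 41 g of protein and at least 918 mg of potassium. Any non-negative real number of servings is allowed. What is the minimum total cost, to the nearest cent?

Compare the cost at each extreme point of the feasible region.
kale only: max(41/4, 918/315) = 10.25 servings → $10.76.
lentils only: max(41/12, 918/418) = 3.417 servings → $1.88.
brown rice only: max(41/3, 918/97) = 13.67 servings → $8.20.
kale + lentils with both targets exact would need a negative amount; discard.
kale + brown rice with both targets exact would need a negative amount; discard.
lentils + brown rice with both targets exact would need a negative amount; discard.
The minimum over all feasible corners is $1.88.

$1.88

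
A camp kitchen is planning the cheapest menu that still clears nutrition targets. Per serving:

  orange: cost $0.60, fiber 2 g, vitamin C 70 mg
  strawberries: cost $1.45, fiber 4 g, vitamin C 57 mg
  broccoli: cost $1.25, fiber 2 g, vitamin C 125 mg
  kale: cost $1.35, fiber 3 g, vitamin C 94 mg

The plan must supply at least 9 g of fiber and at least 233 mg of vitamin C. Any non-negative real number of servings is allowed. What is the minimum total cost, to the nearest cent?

$2.70

Compare the cost at each extreme point of the feasible region.
orange only: max(9/2, 233/70) = 4.5 servings → $2.70.
strawberries only: max(9/4, 233/57) = 4.088 servings → $5.93.
broccoli only: max(9/2, 233/125) = 4.5 servings → $5.62.
kale only: max(9/3, 233/94) = 3 servings → $4.05.
orange + strawberries with both tight: 2.524 servings and 0.988 servings → $2.95.
orange + broccoli: the both-tight solution has a negative serving — not a feasible corner.
orange + kale with both targets exact would need a negative amount; discard.
strawberries + broccoli with both tight: 1.707 servings and 1.085 servings → $3.83.
strawberries + kale with both tight: 0.7171 servings and 2.044 servings → $3.80.
broccoli + kale with both targets exact would need a negative amount; discard.
The minimum over all feasible corners is $2.70.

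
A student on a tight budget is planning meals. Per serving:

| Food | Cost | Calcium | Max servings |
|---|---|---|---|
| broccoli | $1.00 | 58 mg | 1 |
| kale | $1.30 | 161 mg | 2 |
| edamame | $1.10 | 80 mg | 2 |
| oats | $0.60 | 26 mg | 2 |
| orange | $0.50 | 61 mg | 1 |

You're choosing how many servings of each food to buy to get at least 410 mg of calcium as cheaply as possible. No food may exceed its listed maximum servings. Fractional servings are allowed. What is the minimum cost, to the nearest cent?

Cost per mg of calcium: kale $0.0081, orange $0.0082, edamame $0.0138, broccoli $0.0172, oats $0.0231.
Take 2 servings of kale: +322.0 mg calcium for $2.60 (total $2.60, still need 88.0 mg).
Take 1 serving of orange: +61.0 mg calcium for $0.50 (total $3.10, still need 27.0 mg).
Take 0.3375 servings of edamame: +27.0 mg calcium for $0.37 (total $3.47, still need 0.0 mg).
Filling from the cheapest source first is optimal under one linear minimum: $3.47.

$3.47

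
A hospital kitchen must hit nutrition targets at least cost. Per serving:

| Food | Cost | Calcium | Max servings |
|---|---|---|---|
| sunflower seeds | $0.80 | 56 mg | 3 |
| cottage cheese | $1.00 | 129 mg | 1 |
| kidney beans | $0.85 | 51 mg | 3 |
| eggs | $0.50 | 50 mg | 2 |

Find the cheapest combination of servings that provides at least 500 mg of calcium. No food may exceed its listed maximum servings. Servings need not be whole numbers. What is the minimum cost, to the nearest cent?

$6.12

Cost per mg of calcium: cottage cheese $0.0078, eggs $0.0100, sunflower seeds $0.0143, kidney beans $0.0167.
Take 1 serving of cottage cheese: +129.0 mg calcium for $1.00 (total $1.00, still need 371.0 mg).
Take 2 servings of eggs: +100.0 mg calcium for $1.00 (total $2.00, still need 271.0 mg).
Take 3 servings of sunflower seeds: +168.0 mg calcium for $2.40 (total $4.40, still need 103.0 mg).
Take 2.02 servings of kidney beans: +103.0 mg calcium for $1.72 (total $6.12, still need 0.0 mg).
Filling from the cheapest source first is optimal under one linear minimum: $6.12.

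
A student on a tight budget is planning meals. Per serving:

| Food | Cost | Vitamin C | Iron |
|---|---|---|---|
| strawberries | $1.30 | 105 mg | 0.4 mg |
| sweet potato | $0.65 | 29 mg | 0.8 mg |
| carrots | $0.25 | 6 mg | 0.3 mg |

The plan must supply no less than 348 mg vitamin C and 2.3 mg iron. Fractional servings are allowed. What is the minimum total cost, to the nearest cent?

At the optimum either one food covers both requirements or two foods hit both targets exactly; no other combination can be cheaper.
strawberries only: max(348/105, 2.3/0.4) = 5.75 servings → $7.47.
sweet potato only: max(348/29, 2.3/0.8) = 12 servings → $7.80.
carrots only: max(348/6, 2.3/0.3) = 58 servings → $14.50.
strawberries + sweet potato with both tight: 2.924 servings and 1.413 servings → $4.72.
strawberries + carrots with both tight: 3.113 servings and 3.515 servings → $4.93.
sweet potato + carrots: intersection lies outside the first quadrant.
Cheapest feasible corner: $4.72.

$4.72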